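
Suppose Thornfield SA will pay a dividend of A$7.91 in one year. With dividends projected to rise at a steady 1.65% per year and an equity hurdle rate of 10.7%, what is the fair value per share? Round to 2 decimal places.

Gordon growth model: P₀ = D₁/(r − g), with D₁ = 7.91 given directly.
P₀ = 7.9100 / (0.107 − 0.0165) = 7.9100 / 0.0905 = 87.4033

A$87.40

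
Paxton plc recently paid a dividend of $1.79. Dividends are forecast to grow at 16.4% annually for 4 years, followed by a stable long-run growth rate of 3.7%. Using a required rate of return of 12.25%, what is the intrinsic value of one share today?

$32.95

Two-stage DDM. Project D₁…D_4 at 0.164, terminal growth 0.037, discount at r = 0.1225.
D_1 = 2.0836
D_2 = 2.4253
D_3 = 2.8230
D_4 = 3.2860
Terminal value at t=4: TV = D_5/(r−g) = 3.4076/(0.1225−0.037) = 39.8545
P₀ = 2.0836/(1+0.1225)^1 + 2.4253/(1+0.1225)^2 + 2.8230/(1+0.1225)^3 + 3.2860/(1+0.1225)^4 + 39.8545/(1+0.1225)^4 = 32.9501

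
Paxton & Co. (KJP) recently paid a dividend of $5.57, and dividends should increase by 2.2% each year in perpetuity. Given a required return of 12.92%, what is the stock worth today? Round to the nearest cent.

Gordon growth model: P₀ = D₁/(r − g). D₁ = 5.57 × (1 + 0.022) = 5.6925.
P₀ = 5.6925 / (0.1292 − 0.022) = 5.6925 / 0.1072 = 53.1021

$53.10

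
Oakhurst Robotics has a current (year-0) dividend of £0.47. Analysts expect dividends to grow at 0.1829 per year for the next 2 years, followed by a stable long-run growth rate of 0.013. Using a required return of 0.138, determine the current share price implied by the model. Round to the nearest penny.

£5.11

Two-stage DDM. Project D₁…D_2 at 0.1829, terminal growth 0.013, discount at r = 0.138.
D_1 = 0.5560
D_2 = 0.6576
Terminal value at t=2: TV = D_3/(r−g) = 0.6662/(0.138−0.013) = 5.3296
P₀ = 0.5560/(1+0.138)^1 + 0.6576/(1+0.138)^2 + 5.3296/(1+0.138)^2 = 5.1117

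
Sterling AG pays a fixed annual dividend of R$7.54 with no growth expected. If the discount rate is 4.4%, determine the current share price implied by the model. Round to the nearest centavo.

R$171.36

Zero-growth DDM (perpetuity): P₀ = D/r = 7.54 / 0.044 = 171.3636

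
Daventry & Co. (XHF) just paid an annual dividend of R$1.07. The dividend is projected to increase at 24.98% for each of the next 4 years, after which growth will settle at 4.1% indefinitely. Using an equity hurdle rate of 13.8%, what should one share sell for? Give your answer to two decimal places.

R$22.14

Two-stage DDM. Project D₁…D_4 at 0.2498, terminal growth 0.041, discount at r = 0.138.
D_1 = 1.3373
D_2 = 1.6713
D_3 = 2.0888
D_4 = 2.6106
Terminal value at t=4: TV = D_5/(r−g) = 2.7177/(0.138−0.041) = 28.0172
P₀ = 1.3373/(1+0.138)^1 + 1.6713/(1+0.138)^2 + 2.0888/(1+0.138)^3 + 2.6106/(1+0.138)^4 + 28.0172/(1+0.138)^4 = 22.1450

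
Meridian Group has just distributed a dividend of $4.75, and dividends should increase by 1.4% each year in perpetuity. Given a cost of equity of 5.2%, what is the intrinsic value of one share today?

Gordon growth model: P₀ = D₁/(r − g). D₁ = 4.75 × (1 + 0.014) = 4.8165.
P₀ = 4.8165 / (0.052 − 0.014) = 4.8165 / 0.038 = 126.7500

$126.75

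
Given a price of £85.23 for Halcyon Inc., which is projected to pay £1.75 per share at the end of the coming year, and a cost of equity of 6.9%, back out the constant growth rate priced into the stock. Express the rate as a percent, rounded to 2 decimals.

4.85%

From P₀ = D₁/(r − g), the implied growth is g = r − D₁/P₀.
g = 0.069 − 1.75/85.23 = 0.069 − 0.02053 = 0.04847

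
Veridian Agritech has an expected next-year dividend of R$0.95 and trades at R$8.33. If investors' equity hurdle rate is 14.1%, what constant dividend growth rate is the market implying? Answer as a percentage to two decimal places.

2.70%

From P₀ = D₁/(r − g), the implied growth is g = r − D₁/P₀.
g = 0.141 − 0.95/8.33 = 0.141 − 0.11405 = 0.02695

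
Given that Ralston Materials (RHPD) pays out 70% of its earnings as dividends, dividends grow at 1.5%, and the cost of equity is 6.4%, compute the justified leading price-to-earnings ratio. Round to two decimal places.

Justified leading P/E = b/(r−g) = 0.70/(0.064−0.015) = 14.2857

14.29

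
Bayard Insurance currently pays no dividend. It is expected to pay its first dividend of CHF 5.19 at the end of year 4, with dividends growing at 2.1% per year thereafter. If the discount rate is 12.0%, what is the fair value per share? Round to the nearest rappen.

Deferred-dividend DDM. At t=3 the remaining stream is a growing perpetuity with first payment D_4 = 5.19.
V_3 = D_4/(r−g) = 5.19/(0.12−0.021) = 52.4242
P₀ = V_3/(1+r)^3 = 52.4242/(1+0.12)^3 = 37.3145

CHF 37.31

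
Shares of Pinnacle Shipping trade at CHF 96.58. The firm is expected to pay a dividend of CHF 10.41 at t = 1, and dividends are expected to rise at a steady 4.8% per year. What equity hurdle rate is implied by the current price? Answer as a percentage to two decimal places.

Rearranging the constant-growth DDM: r = D₁/P₀ + g.
r = 10.4100 / 96.58 + 0.048 = 0.10779 + 0.048 = 0.15579

15.58%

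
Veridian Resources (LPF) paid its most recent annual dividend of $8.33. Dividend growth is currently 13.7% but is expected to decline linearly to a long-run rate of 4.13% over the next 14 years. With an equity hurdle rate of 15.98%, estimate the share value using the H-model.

H-model: P₀ = D₀[(1+g_L) + H(g_S−g_L)]/(r−g_L), with H = 14/2 = 7.
P₀ = 8.33 × [(1+0.0413) + 7×(0.137−0.0413)] / (0.1598−0.0413)
   = 8.33 × 1.7112 / 0.1185 = 120.2894

$120.29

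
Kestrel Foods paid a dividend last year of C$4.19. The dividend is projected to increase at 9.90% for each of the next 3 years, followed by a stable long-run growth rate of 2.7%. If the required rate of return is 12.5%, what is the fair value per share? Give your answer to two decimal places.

C$52.93

Two-stage DDM. Project D₁…D_3 at 0.099, terminal growth 0.027, discount at r = 0.125.
D_1 = 4.6048
D_2 = 5.0607
D_3 = 5.5617
Terminal value at t=3: TV = D_4/(r−g) = 5.7119/(0.125−0.027) = 58.2843
P₀ = 4.6048/(1+0.125)^1 + 5.0607/(1+0.125)^2 + 5.5617/(1+0.125)^3 + 58.2843/(1+0.125)^3 = 52.9328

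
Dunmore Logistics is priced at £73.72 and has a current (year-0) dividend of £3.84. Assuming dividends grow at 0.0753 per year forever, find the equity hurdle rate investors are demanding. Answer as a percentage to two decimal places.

Rearranging the constant-growth DDM: r = D₁/P₀ + g.
D₁ = 3.84 × (1 + 0.0753) = 4.1292.
r = 4.1292 / 73.72 + 0.0753 = 0.05601 + 0.0753 = 0.13131

13.13%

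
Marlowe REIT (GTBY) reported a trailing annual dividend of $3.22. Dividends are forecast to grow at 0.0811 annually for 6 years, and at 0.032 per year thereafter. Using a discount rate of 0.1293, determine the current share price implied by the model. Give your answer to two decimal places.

Two-stage DDM. Project D₁…D_6 at 0.0811, terminal growth 0.032, discount at r = 0.1293.
D_1 = 3.4811
D_2 = 3.7635
D_3 = 4.0687
D_4 = 4.3986
D_5 = 4.7554
D_6 = 5.1410
Terminal value at t=6: TV = D_7/(r−g) = 5.3056/(0.1293−0.032) = 54.5278
P₀ = 3.4811/(1+0.1293)^1 + 3.7635/(1+0.1293)^2 + 4.0687/(1+0.1293)^3 + 4.3986/(1+0.1293)^4 + 4.7554/(1+0.1293)^5 + 5.1410/(1+0.1293)^6 + 54.5278/(1+0.1293)^6 = 42.9189

$42.92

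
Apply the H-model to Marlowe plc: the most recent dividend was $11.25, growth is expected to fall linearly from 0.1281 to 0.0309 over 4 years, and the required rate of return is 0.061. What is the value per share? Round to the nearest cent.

$457.96

H-model: P₀ = D₀[(1+g_L) + H(g_S−g_L)]/(r−g_L), with H = 4/2 = 2.
P₀ = 11.25 × [(1+0.0309) + 2×(0.1281−0.0309)] / (0.061−0.0309)
   = 11.25 × 1.2253 / 0.0301 = 457.9610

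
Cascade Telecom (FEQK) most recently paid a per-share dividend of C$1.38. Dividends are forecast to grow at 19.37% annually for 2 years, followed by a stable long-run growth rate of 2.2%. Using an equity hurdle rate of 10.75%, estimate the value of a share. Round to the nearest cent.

Two-stage DDM. Project D₁…D_2 at 0.1937, terminal growth 0.022, discount at r = 0.1075.
D_1 = 1.6473
D_2 = 1.9664
Terminal value at t=2: TV = D_3/(r−g) = 2.0096/(0.1075−0.022) = 23.5047
P₀ = 1.6473/(1+0.1075)^1 + 1.9664/(1+0.1075)^2 + 23.5047/(1+0.1075)^2 = 22.2537

C$22.25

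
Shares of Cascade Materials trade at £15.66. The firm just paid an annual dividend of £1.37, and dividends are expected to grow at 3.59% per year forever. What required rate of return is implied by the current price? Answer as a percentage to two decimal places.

12.65%

Rearranging the constant-growth DDM: r = D₁/P₀ + g.
D₁ = 1.37 × (1 + 0.0359) = 1.4192.
r = 1.4192 / 15.66 + 0.0359 = 0.09062 + 0.0359 = 0.12652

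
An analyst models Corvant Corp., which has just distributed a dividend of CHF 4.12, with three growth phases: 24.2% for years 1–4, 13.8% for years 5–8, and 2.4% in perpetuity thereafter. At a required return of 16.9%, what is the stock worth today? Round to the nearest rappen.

Three-stage DDM. Project D₁…D_8; terminal Gordon value at t=8 with g = 0.024; discount at r = 0.169.
D_1 = 5.1170
D_2 = 6.3554
D_3 = 7.8934
D_4 = 9.8036
D_5 = 11.1564
D_6 = 12.6960
D_7 = 14.4481
D_8 = 16.4419
TV_8 = 16.8365/(0.169−0.024) = 116.1140
P₀ = Σ Dₜ/(1+r)ᵗ + TV_8/(1+r)^8 = 72.1554

CHF 72.16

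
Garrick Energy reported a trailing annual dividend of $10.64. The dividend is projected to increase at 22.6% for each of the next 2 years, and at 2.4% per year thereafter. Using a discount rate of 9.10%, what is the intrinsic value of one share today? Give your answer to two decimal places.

$230.74

Two-stage DDM. Project D₁…D_2 at 0.226, terminal growth 0.024, discount at r = 0.091.
D_1 = 13.0446
D_2 = 15.9927
Terminal value at t=2: TV = D_3/(r−g) = 16.3766/(0.091−0.024) = 244.4262
P₀ = 13.0446/(1+0.091)^1 + 15.9927/(1+0.091)^2 + 244.4262/(1+0.091)^2 = 230.7443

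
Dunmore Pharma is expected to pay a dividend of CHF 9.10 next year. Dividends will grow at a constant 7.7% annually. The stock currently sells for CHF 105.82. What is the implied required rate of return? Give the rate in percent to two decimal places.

Rearranging the constant-growth DDM: r = D₁/P₀ + g.
r = 9.1000 / 105.82 + 0.077 = 0.08600 + 0.077 = 0.16300

16.30%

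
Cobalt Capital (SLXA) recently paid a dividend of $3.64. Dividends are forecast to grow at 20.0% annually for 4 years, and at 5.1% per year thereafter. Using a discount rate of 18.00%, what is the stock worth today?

$46.91

Two-stage DDM. Project D₁…D_4 at 0.2, terminal growth 0.051, discount at r = 0.18.
D_1 = 4.3680
D_2 = 5.2416
D_3 = 6.2899
D_4 = 7.5479
Terminal value at t=4: TV = D_5/(r−g) = 7.9328/(0.18−0.051) = 61.4949
P₀ = 4.3680/(1+0.18)^1 + 5.2416/(1+0.18)^2 + 6.2899/(1+0.18)^3 + 7.5479/(1+0.18)^4 + 61.4949/(1+0.18)^4 = 46.9059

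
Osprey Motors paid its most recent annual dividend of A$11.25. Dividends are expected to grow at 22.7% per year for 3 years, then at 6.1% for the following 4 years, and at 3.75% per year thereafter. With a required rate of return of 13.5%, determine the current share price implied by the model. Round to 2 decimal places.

A$203.19

Three-stage DDM. Project D₁…D_7; terminal Gordon value at t=7 with g = 0.0375; discount at r = 0.135.
D_1 = 13.8037
D_2 = 16.9372
D_3 = 20.7819
D_4 = 22.0496
D_5 = 23.3947
D_6 = 24.8217
D_7 = 26.3359
TV_7 = 27.3235/(0.135−0.0375) = 280.2407
P₀ = Σ Dₜ/(1+r)ᵗ + TV_7/(1+r)^7 = 203.1888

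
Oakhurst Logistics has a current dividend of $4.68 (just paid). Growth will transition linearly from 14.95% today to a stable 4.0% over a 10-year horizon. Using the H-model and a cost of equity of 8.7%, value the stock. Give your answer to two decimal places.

$158.07

H-model: P₀ = D₀[(1+g_L) + H(g_S−g_L)]/(r−g_L), with H = 10/2 = 5.
P₀ = 4.68 × [(1+0.04) + 5×(0.1495−0.04)] / (0.087−0.04)
   = 4.68 × 1.5875 / 0.047 = 158.0745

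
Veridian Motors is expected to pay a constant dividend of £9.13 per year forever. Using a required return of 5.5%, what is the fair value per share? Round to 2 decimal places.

Zero-growth DDM (perpetuity): P₀ = D/r = 9.13 / 0.055 = 166.0000

£166.00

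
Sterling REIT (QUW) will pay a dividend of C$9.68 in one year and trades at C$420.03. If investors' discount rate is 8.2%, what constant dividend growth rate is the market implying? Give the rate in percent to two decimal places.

From P₀ = D₁/(r − g), the implied growth is g = r − D₁/P₀.
g = 0.082 − 9.68/420.03 = 0.082 − 0.02305 = 0.05895

5.90%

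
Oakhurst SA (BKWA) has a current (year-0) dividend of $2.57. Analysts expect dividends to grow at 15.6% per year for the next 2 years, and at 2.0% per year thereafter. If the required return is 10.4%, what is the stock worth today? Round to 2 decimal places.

$39.73

Two-stage DDM. Project D₁…D_2 at 0.156, terminal growth 0.02, discount at r = 0.104.
D_1 = 2.9709
D_2 = 3.4344
Terminal value at t=2: TV = D_3/(r−g) = 3.5031/(0.104−0.02) = 41.7032
P₀ = 2.9709/(1+0.104)^1 + 3.4344/(1+0.104)^2 + 41.7032/(1+0.104)^2 = 39.7250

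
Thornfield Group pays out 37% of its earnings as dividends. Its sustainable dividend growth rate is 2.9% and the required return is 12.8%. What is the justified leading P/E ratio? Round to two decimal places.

Justified leading P/E = b/(r−g) = 0.37/(0.128−0.029) = 3.7374

3.74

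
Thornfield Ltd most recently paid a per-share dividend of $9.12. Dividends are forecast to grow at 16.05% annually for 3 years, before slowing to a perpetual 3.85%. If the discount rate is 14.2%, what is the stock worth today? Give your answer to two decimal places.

Two-stage DDM. Project D₁…D_3 at 0.1605, terminal growth 0.0385, discount at r = 0.142.
D_1 = 10.5838
D_2 = 12.2825
D_3 = 14.2538
Terminal value at t=3: TV = D_4/(r−g) = 14.8026/(0.142−0.0385) = 143.0199
P₀ = 10.5838/(1+0.142)^1 + 12.2825/(1+0.142)^2 + 14.2538/(1+0.142)^3 + 143.0199/(1+0.142)^3 = 124.2841

$124.28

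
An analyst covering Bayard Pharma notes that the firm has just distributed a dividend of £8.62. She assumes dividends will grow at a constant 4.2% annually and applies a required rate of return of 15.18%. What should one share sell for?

£81.80

Gordon growth model: P₀ = D₁/(r − g). D₁ = 8.62 × (1 + 0.042) = 8.9820.
P₀ = 8.9820 / (0.1518 − 0.042) = 8.9820 / 0.1098 = 81.8036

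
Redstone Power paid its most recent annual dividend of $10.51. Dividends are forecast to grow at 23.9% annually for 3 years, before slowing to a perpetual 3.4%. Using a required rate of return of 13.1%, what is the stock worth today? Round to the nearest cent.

$185.24

Two-stage DDM. Project D₁…D_3 at 0.239, terminal growth 0.034, discount at r = 0.131.
D_1 = 13.0219
D_2 = 16.1341
D_3 = 19.9902
Terminal value at t=3: TV = D_4/(r−g) = 20.6698/(0.131−0.034) = 213.0912
P₀ = 13.0219/(1+0.131)^1 + 16.1341/(1+0.131)^2 + 19.9902/(1+0.131)^3 + 213.0912/(1+0.131)^3 = 185.2356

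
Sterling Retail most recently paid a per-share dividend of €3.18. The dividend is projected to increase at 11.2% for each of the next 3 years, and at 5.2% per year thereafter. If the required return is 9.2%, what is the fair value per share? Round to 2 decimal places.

Two-stage DDM. Project D₁…D_3 at 0.112, terminal growth 0.052, discount at r = 0.092.
D_1 = 3.5362
D_2 = 3.9322
D_3 = 4.3726
Terminal value at t=3: TV = D_4/(r−g) = 4.6000/(0.092−0.052) = 114.9998
P₀ = 3.5362/(1+0.092)^1 + 3.9322/(1+0.092)^2 + 4.3726/(1+0.092)^3 + 114.9998/(1+0.092)^3 = 98.2077

€98.21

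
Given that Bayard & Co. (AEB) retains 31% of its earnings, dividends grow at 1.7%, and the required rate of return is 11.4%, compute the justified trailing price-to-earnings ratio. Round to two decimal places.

Payout ratio b = 1 − 0.31 = 0.69.
Justified trailing P/E = b(1+g)/(r−g) = 0.69×(1+0.017)/(0.114−0.017) = 7.2343

7.23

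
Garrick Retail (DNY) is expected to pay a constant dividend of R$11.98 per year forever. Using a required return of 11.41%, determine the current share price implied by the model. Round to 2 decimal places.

R$105.00

Zero-growth DDM (perpetuity): P₀ = D/r = 11.98 / 0.1141 = 104.9956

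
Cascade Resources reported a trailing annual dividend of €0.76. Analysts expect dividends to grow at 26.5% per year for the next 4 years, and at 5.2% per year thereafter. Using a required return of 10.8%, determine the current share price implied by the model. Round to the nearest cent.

€28.54

Two-stage DDM. Project D₁…D_4 at 0.265, terminal growth 0.052, discount at r = 0.108.
D_1 = 0.9614
D_2 = 1.2162
D_3 = 1.5385
D_4 = 1.9461
Terminal value at t=4: TV = D_5/(r−g) = 2.0473/(0.108−0.052) = 36.5598
P₀ = 0.9614/(1+0.108)^1 + 1.2162/(1+0.108)^2 + 1.5385/(1+0.108)^3 + 1.9461/(1+0.108)^4 + 36.5598/(1+0.108)^4 = 28.5380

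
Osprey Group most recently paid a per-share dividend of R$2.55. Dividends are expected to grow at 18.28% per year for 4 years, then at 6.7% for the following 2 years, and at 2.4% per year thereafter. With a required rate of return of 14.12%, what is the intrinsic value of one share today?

Three-stage DDM. Project D₁…D_6; terminal Gordon value at t=6 with g = 0.024; discount at r = 0.1412.
D_1 = 3.0161
D_2 = 3.5675
D_3 = 4.2196
D_4 = 4.9910
D_5 = 5.3254
D_6 = 5.6822
TV_6 = 5.8185/(0.1412−0.024) = 49.6463
P₀ = Σ Dₜ/(1+r)ᵗ + TV_6/(1+r)^6 = 38.9637

R$38.96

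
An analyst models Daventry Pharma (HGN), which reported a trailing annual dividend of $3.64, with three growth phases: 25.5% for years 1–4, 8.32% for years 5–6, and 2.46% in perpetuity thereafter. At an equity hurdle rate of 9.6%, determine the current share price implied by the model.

$120.68

Three-stage DDM. Project D₁…D_6; terminal Gordon value at t=6 with g = 0.0246; discount at r = 0.096.
D_1 = 4.5682
D_2 = 5.7331
D_3 = 7.1950
D_4 = 9.0298
D_5 = 9.7810
D_6 = 10.5948
TV_6 = 10.8555/(0.096−0.0246) = 152.0372
P₀ = Σ Dₜ/(1+r)ᵗ + TV_6/(1+r)^6 = 120.6790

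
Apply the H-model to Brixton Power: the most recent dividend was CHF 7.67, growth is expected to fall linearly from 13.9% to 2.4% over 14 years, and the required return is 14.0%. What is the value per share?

H-model: P₀ = D₀[(1+g_L) + H(g_S−g_L)]/(r−g_L), with H = 14/2 = 7.
P₀ = 7.67 × [(1+0.024) + 7×(0.139−0.024)] / (0.14−0.024)
   = 7.67 × 1.8290 / 0.116 = 120.9347

CHF 120.93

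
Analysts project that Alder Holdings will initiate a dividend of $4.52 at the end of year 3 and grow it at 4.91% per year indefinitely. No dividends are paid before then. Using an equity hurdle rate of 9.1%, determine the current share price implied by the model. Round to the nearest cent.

$90.63

Deferred-dividend DDM. At t=2 the remaining stream is a growing perpetuity with first payment D_3 = 4.52.
V_2 = D_3/(r−g) = 4.52/(0.091−0.0491) = 107.8759
P₀ = V_2/(1+r)^2 = 107.8759/(1+0.091)^2 = 90.6306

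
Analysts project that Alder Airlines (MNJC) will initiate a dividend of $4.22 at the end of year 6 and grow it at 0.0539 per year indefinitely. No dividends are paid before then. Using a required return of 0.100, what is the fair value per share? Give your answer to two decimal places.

Deferred-dividend DDM. At t=5 the remaining stream is a growing perpetuity with first payment D_6 = 4.22.
V_5 = D_6/(r−g) = 4.22/(0.1−0.0539) = 91.5401
P₀ = V_5/(1+r)^5 = 91.5401/(1+0.1)^5 = 56.8392

$56.84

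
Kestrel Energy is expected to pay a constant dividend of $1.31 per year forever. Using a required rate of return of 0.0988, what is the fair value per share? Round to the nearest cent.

Zero-growth DDM (perpetuity): P₀ = D/r = 1.31 / 0.0988 = 13.2591

$13.26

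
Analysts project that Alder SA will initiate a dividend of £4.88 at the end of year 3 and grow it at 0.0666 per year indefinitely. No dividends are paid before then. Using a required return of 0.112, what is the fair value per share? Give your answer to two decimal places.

Deferred-dividend DDM. At t=2 the remaining stream is a growing perpetuity with first payment D_3 = 4.88.
V_2 = D_3/(r−g) = 4.88/(0.112−0.0666) = 107.4890
P₀ = V_2/(1+r)^2 = 107.4890/(1+0.112)^2 = 86.9269

£86.93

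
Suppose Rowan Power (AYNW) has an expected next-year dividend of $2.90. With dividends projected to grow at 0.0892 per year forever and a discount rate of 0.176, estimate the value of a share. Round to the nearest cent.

Gordon growth model: P₀ = D₁/(r − g), with D₁ = 2.90 given directly.
P₀ = 2.9000 / (0.176 − 0.0892) = 2.9000 / 0.0868 = 33.4101

$33.41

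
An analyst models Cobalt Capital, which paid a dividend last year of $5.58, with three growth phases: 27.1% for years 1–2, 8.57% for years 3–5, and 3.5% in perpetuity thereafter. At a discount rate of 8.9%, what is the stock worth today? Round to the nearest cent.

$181.14

Three-stage DDM. Project D₁…D_5; terminal Gordon value at t=5 with g = 0.035; discount at r = 0.089.
D_1 = 7.0922
D_2 = 9.0142
D_3 = 9.7867
D_4 = 10.6254
D_5 = 11.5360
TV_5 = 11.9397/(0.089−0.035) = 221.1064
P₀ = Σ Dₜ/(1+r)ᵗ + TV_5/(1+r)^5 = 181.1436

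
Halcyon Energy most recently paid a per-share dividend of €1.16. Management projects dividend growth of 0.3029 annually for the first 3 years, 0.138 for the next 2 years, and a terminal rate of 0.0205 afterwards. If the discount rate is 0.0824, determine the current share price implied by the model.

Three-stage DDM. Project D₁…D_5; terminal Gordon value at t=5 with g = 0.0205; discount at r = 0.0824.
D_1 = 1.5114
D_2 = 1.9692
D_3 = 2.5656
D_4 = 2.9197
D_5 = 3.3226
TV_5 = 3.3907/(0.0824−0.0205) = 54.7770
P₀ = Σ Dₜ/(1+r)ᵗ + TV_5/(1+r)^5 = 46.3324

€46.33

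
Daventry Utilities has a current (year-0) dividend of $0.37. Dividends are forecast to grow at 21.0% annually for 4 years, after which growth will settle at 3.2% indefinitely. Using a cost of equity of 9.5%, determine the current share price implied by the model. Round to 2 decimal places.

Two-stage DDM. Project D₁…D_4 at 0.21, terminal growth 0.032, discount at r = 0.095.
D_1 = 0.4477
D_2 = 0.5417
D_3 = 0.6555
D_4 = 0.7931
Terminal value at t=4: TV = D_5/(r−g) = 0.8185/(0.095−0.032) = 12.9922
P₀ = 0.4477/(1+0.095)^1 + 0.5417/(1+0.095)^2 + 0.6555/(1+0.095)^3 + 0.7931/(1+0.095)^4 + 12.9922/(1+0.095)^4 = 10.9486

$10.95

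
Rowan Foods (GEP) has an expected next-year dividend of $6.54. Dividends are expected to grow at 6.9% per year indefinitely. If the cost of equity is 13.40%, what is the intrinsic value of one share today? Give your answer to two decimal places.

Gordon growth model: P₀ = D₁/(r − g), with D₁ = 6.54 given directly.
P₀ = 6.5400 / (0.134 − 0.069) = 6.5400 / 0.065 = 100.6154

$100.62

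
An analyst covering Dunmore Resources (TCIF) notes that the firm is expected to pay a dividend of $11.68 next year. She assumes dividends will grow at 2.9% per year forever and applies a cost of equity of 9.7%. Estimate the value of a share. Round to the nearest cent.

Gordon growth model: P₀ = D₁/(r − g), with D₁ = 11.68 given directly.
P₀ = 11.6800 / (0.097 − 0.029) = 11.6800 / 0.068 = 171.7647

$171.76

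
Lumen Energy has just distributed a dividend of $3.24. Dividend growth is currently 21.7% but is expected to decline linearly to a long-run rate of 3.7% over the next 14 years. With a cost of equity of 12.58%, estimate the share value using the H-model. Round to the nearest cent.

$83.81

H-model: P₀ = D₀[(1+g_L) + H(g_S−g_L)]/(r−g_L), with H = 14/2 = 7.
P₀ = 3.24 × [(1+0.037) + 7×(0.217−0.037)] / (0.1258−0.037)
   = 3.24 × 2.2970 / 0.0888 = 83.8095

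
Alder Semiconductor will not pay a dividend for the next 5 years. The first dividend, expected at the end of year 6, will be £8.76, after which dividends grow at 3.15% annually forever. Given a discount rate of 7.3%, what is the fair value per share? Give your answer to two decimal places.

Deferred-dividend DDM. At t=5 the remaining stream is a growing perpetuity with first payment D_6 = 8.76.
V_5 = D_6/(r−g) = 8.76/(0.073−0.0315) = 211.0843
P₀ = V_5/(1+r)^5 = 211.0843/(1+0.073)^5 = 148.4080

£148.41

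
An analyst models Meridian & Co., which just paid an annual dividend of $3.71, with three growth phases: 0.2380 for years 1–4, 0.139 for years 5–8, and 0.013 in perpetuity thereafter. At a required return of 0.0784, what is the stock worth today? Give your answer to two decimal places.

$175.02

Three-stage DDM. Project D₁…D_8; terminal Gordon value at t=8 with g = 0.013; discount at r = 0.0784.
D_1 = 4.5930
D_2 = 5.6861
D_3 = 7.0394
D_4 = 8.7148
D_5 = 9.9261
D_6 = 11.3059
D_7 = 12.8774
D_8 = 14.6673
TV_8 = 14.8580/(0.0784−0.013) = 227.1868
P₀ = Σ Dₜ/(1+r)ᵗ + TV_8/(1+r)^8 = 175.0168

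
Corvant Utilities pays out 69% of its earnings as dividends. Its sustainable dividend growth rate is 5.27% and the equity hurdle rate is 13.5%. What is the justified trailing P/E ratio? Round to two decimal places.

8.83

Justified trailing P/E = b(1+g)/(r−g) = 0.69×(1+0.0527)/(0.135−0.0527) = 8.8258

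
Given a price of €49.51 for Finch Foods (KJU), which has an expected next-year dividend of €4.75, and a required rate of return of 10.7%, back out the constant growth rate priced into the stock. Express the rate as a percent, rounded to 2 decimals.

1.11%

From P₀ = D₁/(r − g), the implied growth is g = r − D₁/P₀.
g = 0.107 − 4.75/49.51 = 0.107 − 0.09594 = 0.01106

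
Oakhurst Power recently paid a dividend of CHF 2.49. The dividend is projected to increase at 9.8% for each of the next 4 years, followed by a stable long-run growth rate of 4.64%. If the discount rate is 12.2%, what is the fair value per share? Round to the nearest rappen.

Two-stage DDM. Project D₁…D_4 at 0.098, terminal growth 0.0464, discount at r = 0.122.
D_1 = 2.7340
D_2 = 3.0020
D_3 = 3.2961
D_4 = 3.6192
Terminal value at t=4: TV = D_5/(r−g) = 3.7871/(0.122−0.0464) = 50.0939
P₀ = 2.7340/(1+0.122)^1 + 3.0020/(1+0.122)^2 + 3.2961/(1+0.122)^3 + 3.6192/(1+0.122)^4 + 50.0939/(1+0.122)^4 = 41.0478

CHF 41.05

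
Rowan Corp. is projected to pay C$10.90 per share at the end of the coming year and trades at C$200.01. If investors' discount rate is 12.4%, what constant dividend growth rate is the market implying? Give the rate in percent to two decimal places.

6.95%

From P₀ = D₁/(r − g), the implied growth is g = r − D₁/P₀.
g = 0.124 − 10.90/200.01 = 0.124 − 0.05450 = 0.06950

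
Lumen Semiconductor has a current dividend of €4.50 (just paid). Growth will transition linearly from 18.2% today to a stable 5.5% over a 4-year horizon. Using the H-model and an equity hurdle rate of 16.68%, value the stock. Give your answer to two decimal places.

H-model: P₀ = D₀[(1+g_L) + H(g_S−g_L)]/(r−g_L), with H = 4/2 = 2.
P₀ = 4.50 × [(1+0.055) + 2×(0.182−0.055)] / (0.1668−0.055)
   = 4.50 × 1.3090 / 0.1118 = 52.6878

€52.69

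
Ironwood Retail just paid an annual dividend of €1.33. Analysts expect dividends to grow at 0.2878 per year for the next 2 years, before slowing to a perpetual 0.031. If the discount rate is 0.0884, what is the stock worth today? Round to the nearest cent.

Two-stage DDM. Project D₁…D_2 at 0.2878, terminal growth 0.031, discount at r = 0.0884.
D_1 = 1.7128
D_2 = 2.2057
Terminal value at t=2: TV = D_3/(r−g) = 2.2741/(0.0884−0.031) = 39.6182
P₀ = 1.7128/(1+0.0884)^1 + 2.2057/(1+0.0884)^2 + 39.6182/(1+0.0884)^2 = 36.8796

€36.88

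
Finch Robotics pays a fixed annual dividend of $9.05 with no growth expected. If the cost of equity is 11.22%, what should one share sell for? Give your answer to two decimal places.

Zero-growth DDM (perpetuity): P₀ = D/r = 9.05 / 0.1122 = 80.6595

$80.66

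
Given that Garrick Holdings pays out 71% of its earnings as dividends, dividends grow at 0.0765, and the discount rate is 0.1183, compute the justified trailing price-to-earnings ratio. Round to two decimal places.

Justified trailing P/E = b(1+g)/(r−g) = 0.71×(1+0.0765)/(0.1183−0.0765) = 18.2850

18.29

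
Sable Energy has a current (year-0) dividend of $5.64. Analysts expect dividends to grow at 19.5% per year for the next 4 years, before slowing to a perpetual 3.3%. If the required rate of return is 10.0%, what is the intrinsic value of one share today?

Two-stage DDM. Project D₁…D_4 at 0.195, terminal growth 0.033, discount at r = 0.1.
D_1 = 6.7398
D_2 = 8.0541
D_3 = 9.6246
D_4 = 11.5014
Terminal value at t=4: TV = D_5/(r−g) = 11.8809/(0.1−0.033) = 177.3276
P₀ = 6.7398/(1+0.1)^1 + 8.0541/(1+0.1)^2 + 9.6246/(1+0.1)^3 + 11.5014/(1+0.1)^4 + 177.3276/(1+0.1)^4 = 148.9872

$148.99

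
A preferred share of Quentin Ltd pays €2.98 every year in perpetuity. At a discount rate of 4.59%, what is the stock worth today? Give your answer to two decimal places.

Zero-growth DDM (perpetuity): P₀ = D/r = 2.98 / 0.0459 = 64.9237

€64.92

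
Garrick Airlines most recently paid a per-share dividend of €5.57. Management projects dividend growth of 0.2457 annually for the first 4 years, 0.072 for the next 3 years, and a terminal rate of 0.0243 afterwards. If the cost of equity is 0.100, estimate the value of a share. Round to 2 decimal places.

Three-stage DDM. Project D₁…D_7; terminal Gordon value at t=7 with g = 0.0243; discount at r = 0.1.
D_1 = 6.9385
D_2 = 8.6434
D_3 = 10.7670
D_4 = 13.4125
D_5 = 14.3782
D_6 = 15.4134
D_7 = 16.5232
TV_7 = 16.9247/(0.1−0.0243) = 223.5758
P₀ = Σ Dₜ/(1+r)ᵗ + TV_7/(1+r)^7 = 171.5383

€171.54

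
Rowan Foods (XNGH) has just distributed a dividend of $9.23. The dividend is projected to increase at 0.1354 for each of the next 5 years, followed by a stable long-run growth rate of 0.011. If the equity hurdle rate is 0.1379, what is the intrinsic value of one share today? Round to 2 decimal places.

$118.58

Two-stage DDM. Project D₁…D_5 at 0.1354, terminal growth 0.011, discount at r = 0.1379.
D_1 = 10.4797
D_2 = 11.8987
D_3 = 13.5098
D_4 = 15.3390
D_5 = 17.4159
Terminal value at t=5: TV = D_6/(r−g) = 17.6075/(0.1379−0.011) = 138.7509
P₀ = 10.4797/(1+0.1379)^1 + 11.8987/(1+0.1379)^2 + 13.5098/(1+0.1379)^3 + 15.3390/(1+0.1379)^4 + 17.4159/(1+0.1379)^5 + 138.7509/(1+0.1379)^5 = 118.5770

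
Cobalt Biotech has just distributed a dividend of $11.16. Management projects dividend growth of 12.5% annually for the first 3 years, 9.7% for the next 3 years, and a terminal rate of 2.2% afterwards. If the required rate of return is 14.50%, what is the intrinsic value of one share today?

$138.84

Three-stage DDM. Project D₁…D_6; terminal Gordon value at t=6 with g = 0.022; discount at r = 0.145.
D_1 = 12.5550
D_2 = 14.1244
D_3 = 15.8899
D_4 = 17.4312
D_5 = 19.1221
D_6 = 20.9769
TV_6 = 21.4384/(0.145−0.022) = 174.2960
P₀ = Σ Dₜ/(1+r)ᵗ + TV_6/(1+r)^6 = 138.8401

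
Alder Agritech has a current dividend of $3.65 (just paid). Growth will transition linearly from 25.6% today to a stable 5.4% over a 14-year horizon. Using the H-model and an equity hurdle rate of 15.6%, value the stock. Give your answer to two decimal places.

H-model: P₀ = D₀[(1+g_L) + H(g_S−g_L)]/(r−g_L), with H = 14/2 = 7.
P₀ = 3.65 × [(1+0.054) + 7×(0.256−0.054)] / (0.156−0.054)
   = 3.65 × 2.4680 / 0.102 = 88.3157

$88.32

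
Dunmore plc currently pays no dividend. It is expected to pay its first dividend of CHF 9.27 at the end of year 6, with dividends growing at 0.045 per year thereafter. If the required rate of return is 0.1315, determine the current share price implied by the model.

CHF 57.78

Deferred-dividend DDM. At t=5 the remaining stream is a growing perpetuity with first payment D_6 = 9.27.
V_5 = D_6/(r−g) = 9.27/(0.1315−0.045) = 107.1676
P₀ = V_5/(1+r)^5 = 107.1676/(1+0.1315)^5 = 57.7818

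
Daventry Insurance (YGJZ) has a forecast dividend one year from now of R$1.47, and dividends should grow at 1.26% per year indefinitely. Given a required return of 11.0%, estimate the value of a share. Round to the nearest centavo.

R$15.09

Gordon growth model: P₀ = D₁/(r − g), with D₁ = 1.47 given directly.
P₀ = 1.4700 / (0.11 − 0.0126) = 1.4700 / 0.0974 = 15.0924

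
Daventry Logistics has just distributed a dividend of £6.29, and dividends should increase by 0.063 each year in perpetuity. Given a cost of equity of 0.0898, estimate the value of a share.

£249.49

Gordon growth model: P₀ = D₁/(r − g). D₁ = 6.29 × (1 + 0.063) = 6.6863.
P₀ = 6.6863 / (0.0898 − 0.063) = 6.6863 / 0.0268 = 249.4877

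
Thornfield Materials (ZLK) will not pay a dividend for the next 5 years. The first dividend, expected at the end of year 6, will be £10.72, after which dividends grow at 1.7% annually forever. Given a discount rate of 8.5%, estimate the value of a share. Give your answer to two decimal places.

Deferred-dividend DDM. At t=5 the remaining stream is a growing perpetuity with first payment D_6 = 10.72.
V_5 = D_6/(r−g) = 10.72/(0.085−0.017) = 157.6471
P₀ = V_5/(1+r)^5 = 157.6471/(1+0.085)^5 = 104.8425

£104.84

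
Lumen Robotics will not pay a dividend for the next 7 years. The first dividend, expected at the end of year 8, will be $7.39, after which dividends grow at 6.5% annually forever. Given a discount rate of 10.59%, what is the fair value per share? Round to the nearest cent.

Deferred-dividend DDM. At t=7 the remaining stream is a growing perpetuity with first payment D_8 = 7.39.
V_7 = D_8/(r−g) = 7.39/(0.1059−0.065) = 180.6846
P₀ = V_7/(1+r)^7 = 180.6846/(1+0.1059)^7 = 89.3121

$89.31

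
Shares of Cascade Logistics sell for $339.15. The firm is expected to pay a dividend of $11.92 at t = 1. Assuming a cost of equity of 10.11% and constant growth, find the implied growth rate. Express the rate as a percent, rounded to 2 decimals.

6.60%

From P₀ = D₁/(r − g), the implied growth is g = r − D₁/P₀.
g = 0.1011 − 11.92/339.15 = 0.1011 − 0.03515 = 0.06595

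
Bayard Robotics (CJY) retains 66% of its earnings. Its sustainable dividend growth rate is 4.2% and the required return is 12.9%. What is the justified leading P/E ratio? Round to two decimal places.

Payout ratio b = 1 − 0.66 = 0.34.
Justified leading P/E = b/(r−g) = 0.34/(0.129−0.042) = 3.9080

3.91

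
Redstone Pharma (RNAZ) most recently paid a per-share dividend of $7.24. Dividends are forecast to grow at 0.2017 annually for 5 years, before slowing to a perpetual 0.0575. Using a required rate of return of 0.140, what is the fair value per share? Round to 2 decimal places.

Two-stage DDM. Project D₁…D_5 at 0.2017, terminal growth 0.0575, discount at r = 0.14.
D_1 = 8.7003
D_2 = 10.4552
D_3 = 12.5640
D_4 = 15.0981
D_5 = 18.1434
Terminal value at t=5: TV = D_6/(r−g) = 19.1867/(0.14−0.0575) = 232.5655
P₀ = 8.7003/(1+0.14)^1 + 10.4552/(1+0.14)^2 + 12.5640/(1+0.14)^3 + 15.0981/(1+0.14)^4 + 18.1434/(1+0.14)^5 + 232.5655/(1+0.14)^5 = 163.3067

$163.31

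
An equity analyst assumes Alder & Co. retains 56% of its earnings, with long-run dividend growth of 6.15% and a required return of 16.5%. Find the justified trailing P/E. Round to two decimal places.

4.51

Payout ratio b = 1 − 0.56 = 0.44.
Justified trailing P/E = b(1+g)/(r−g) = 0.44×(1+0.0615)/(0.165−0.0615) = 4.5127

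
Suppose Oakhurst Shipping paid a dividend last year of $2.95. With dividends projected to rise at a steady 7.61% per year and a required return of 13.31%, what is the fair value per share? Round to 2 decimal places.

Gordon growth model: P₀ = D₁/(r − g). D₁ = 2.95 × (1 + 0.0761) = 3.1745.
P₀ = 3.1745 / (0.1331 − 0.0761) = 3.1745 / 0.057 = 55.6929

$55.69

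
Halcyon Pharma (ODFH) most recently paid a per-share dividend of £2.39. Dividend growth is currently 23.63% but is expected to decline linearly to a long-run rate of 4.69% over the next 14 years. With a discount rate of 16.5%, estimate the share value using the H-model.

£48.02

H-model: P₀ = D₀[(1+g_L) + H(g_S−g_L)]/(r−g_L), with H = 14/2 = 7.
P₀ = 2.39 × [(1+0.0469) + 7×(0.2363−0.0469)] / (0.165−0.0469)
   = 2.39 × 2.3727 / 0.1181 = 48.0165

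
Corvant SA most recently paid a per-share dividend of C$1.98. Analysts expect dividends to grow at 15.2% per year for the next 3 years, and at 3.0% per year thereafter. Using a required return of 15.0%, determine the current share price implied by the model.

C$23.04

Two-stage DDM. Project D₁…D_3 at 0.152, terminal growth 0.03, discount at r = 0.15.
D_1 = 2.2810
D_2 = 2.6277
D_3 = 3.0271
Terminal value at t=3: TV = D_4/(r−g) = 3.1179/(0.15−0.03) = 25.9824
P₀ = 2.2810/(1+0.15)^1 + 2.6277/(1+0.15)^2 + 3.0271/(1+0.15)^3 + 25.9824/(1+0.15)^3 = 23.0445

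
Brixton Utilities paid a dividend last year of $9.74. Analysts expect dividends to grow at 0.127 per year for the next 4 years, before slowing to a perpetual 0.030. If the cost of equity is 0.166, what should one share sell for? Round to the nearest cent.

$100.19

Two-stage DDM. Project D₁…D_4 at 0.127, terminal growth 0.03, discount at r = 0.166.
D_1 = 10.9770
D_2 = 12.3711
D_3 = 13.9422
D_4 = 15.7128
Terminal value at t=4: TV = D_5/(r−g) = 16.1842/(0.166−0.03) = 119.0016
P₀ = 10.9770/(1+0.166)^1 + 12.3711/(1+0.166)^2 + 13.9422/(1+0.166)^3 + 15.7128/(1+0.166)^4 + 119.0016/(1+0.166)^4 = 100.1905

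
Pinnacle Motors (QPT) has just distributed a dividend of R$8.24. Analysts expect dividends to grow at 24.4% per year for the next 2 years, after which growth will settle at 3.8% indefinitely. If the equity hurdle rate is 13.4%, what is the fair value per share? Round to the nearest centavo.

R$126.17

Two-stage DDM. Project D₁…D_2 at 0.244, terminal growth 0.038, discount at r = 0.134.
D_1 = 10.2506
D_2 = 12.7517
Terminal value at t=2: TV = D_3/(r−g) = 13.2363/(0.134−0.038) = 137.8777
P₀ = 10.2506/(1+0.134)^1 + 12.7517/(1+0.134)^2 + 137.8777/(1+0.134)^2 = 126.1735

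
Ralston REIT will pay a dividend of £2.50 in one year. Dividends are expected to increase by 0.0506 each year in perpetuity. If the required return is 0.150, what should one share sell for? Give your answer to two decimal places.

Gordon growth model: P₀ = D₁/(r − g), with D₁ = 2.50 given directly.
P₀ = 2.5000 / (0.15 − 0.0506) = 2.5000 / 0.0994 = 25.1509

£25.15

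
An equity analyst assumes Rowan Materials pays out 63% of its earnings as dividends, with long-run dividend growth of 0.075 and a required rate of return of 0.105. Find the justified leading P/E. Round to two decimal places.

Justified leading P/E = b/(r−g) = 0.63/(0.105−0.075) = 21.0000

21.00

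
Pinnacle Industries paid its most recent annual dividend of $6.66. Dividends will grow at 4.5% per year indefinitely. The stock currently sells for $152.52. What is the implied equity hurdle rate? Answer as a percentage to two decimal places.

Rearranging the constant-growth DDM: r = D₁/P₀ + g.
D₁ = 6.66 × (1 + 0.045) = 6.9597.
r = 6.9597 / 152.52 + 0.045 = 0.04563 + 0.045 = 0.09063

9.06%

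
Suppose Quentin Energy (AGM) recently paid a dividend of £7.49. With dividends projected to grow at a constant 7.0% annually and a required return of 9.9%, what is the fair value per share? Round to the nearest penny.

£276.36

Gordon growth model: P₀ = D₁/(r − g). D₁ = 7.49 × (1 + 0.07) = 8.0143.
P₀ = 8.0143 / (0.099 − 0.07) = 8.0143 / 0.029 = 276.3552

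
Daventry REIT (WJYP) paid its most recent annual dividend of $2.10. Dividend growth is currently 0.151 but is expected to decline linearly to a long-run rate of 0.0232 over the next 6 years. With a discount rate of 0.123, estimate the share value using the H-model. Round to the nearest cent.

H-model: P₀ = D₀[(1+g_L) + H(g_S−g_L)]/(r−g_L), with H = 6/2 = 3.
P₀ = 2.10 × [(1+0.0232) + 3×(0.151−0.0232)] / (0.123−0.0232)
   = 2.10 × 1.4066 / 0.0998 = 29.5978

$29.60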